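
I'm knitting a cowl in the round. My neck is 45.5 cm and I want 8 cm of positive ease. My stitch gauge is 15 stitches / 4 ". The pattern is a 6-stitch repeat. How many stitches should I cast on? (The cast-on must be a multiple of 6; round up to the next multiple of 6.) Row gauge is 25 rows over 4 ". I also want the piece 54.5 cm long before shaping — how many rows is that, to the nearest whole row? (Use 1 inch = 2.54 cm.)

Cast on 84 stitches; work 134 rows.

Finished = 45.5 + 8 = 53.5 cm.
53.5 cm × 1/2.54 = 21.06 inches.
15/4 = 3.75 sts per in; 21.06 × 3.75 = 78.99 sts.
Next multiple of 6 → 84.
54.5 cm = 21.46 inches; × 6.25 = 134.10 → 134 rows.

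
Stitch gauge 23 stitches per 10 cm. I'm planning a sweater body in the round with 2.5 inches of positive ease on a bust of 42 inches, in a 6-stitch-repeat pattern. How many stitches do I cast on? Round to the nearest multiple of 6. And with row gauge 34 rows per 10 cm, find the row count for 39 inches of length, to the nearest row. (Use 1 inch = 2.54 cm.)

Cast on 258 stitches; work 337 rows.

Finished = 42 + 2.5 = 44.5 inches.
44.5 inches × 2.54 = 113.03 cm.
23/10 = 2.3 sts per cm; 113.03 × 2.3 = 259.97 sts.
Nearest multiple of 6 → 258.
39 inches = 99.06 cm; × 3.4 = 336.80 → 337 rows.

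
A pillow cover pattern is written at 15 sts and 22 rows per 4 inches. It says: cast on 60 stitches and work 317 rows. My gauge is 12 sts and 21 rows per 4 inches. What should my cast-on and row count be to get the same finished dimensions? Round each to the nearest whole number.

Stitches: 60 × 12/15 = 48.00 → 48.
Rows: 317 × 21/22 = 302.59 → 303.

Cast on 48 stitches; work 303 rows.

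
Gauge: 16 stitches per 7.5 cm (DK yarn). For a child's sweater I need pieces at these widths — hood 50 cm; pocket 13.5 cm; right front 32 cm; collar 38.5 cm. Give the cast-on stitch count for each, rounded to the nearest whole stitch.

Rate = 16/7.5 = 2.133 sts per cm.
hood: 50 × 2.133 = 106.67 → 107.
pocket: 13.5 × 2.133 = 28.80 → 29.
right front: 32 × 2.133 = 68.27 → 68.
collar: 38.5 × 2.133 = 82.13 → 82.

hood 107; pocket 29; right front 68; collar 82.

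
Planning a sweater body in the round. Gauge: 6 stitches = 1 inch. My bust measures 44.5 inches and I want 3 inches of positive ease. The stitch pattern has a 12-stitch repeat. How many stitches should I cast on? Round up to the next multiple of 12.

Finished = 44.5 + 3 = 47.5 inches.
6 / 1 = 6 sts/in.
47.5 × 6 = 285.00 sts.
Next multiple of 12: 288.

288 stitches.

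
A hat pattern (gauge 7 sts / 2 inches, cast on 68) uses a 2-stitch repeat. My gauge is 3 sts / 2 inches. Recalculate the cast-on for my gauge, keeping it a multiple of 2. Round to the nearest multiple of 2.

Cast on 30 stitches.

68 × 3 / 7 = 29.14.
Nearest multiple of 2: 30.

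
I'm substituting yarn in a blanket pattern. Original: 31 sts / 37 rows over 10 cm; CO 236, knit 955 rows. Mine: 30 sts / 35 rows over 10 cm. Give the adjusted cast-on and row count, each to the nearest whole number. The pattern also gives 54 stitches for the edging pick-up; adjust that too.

Stitches: 236 × 30/31 = 228.39 → 228.
Rows: 955 × 35/37 = 903.38 → 903.
edging pick-up: 54 × 30/31 = 52.26 → 52.

Cast on 228 stitches; work 903 rows; edging pick-up 52 stitches.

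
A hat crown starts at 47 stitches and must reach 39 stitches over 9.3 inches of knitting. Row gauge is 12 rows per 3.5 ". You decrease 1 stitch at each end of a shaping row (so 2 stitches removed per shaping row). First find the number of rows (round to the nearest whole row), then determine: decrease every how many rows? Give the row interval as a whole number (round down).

Decrease every 8th row.

Rows = 9.3 × 3.429 = 31.9 → 32 rows.
Stitches to remove: 8 → 4 shaping rows (at 2 st each).
32 / 4 = 8.00 → every 8 rows.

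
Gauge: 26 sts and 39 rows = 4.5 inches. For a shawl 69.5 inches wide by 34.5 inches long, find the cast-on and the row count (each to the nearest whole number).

Cast on 402 stitches and work 299 rows.

Stitch gauge = 26/4.5 = 5.778 sts/in; 69.5 × 5.778 = 401.56 → 402 sts.
Row gauge = 39/4.5 = 8.667 rows/in; 34.5 × 8.667 = 299.00 → 299 rows.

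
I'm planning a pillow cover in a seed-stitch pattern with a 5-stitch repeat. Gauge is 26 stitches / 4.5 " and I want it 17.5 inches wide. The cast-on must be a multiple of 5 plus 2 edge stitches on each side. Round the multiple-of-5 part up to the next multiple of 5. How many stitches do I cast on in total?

26 / 4.5 = 5.778 sts per inch.
17.5 × 5.778 = 101.11 sts.
Less 4 edge sts → 97.11 for the repeat.
Next multiple of 5: 100.
Add back 4 edge sts → 104.

Cast on 104 stitches.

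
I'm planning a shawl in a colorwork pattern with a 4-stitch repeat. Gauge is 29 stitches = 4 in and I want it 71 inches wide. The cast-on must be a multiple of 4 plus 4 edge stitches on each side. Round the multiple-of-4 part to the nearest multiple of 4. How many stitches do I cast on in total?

Cast on 516 stitches.

29 / 4 = 7.25 sts per inch.
71 × 7.25 = 514.75 sts.
Less 8 edge sts → 506.75 for the repeat.
Nearest multiple of 4: 508.
Add back 8 edge sts → 516.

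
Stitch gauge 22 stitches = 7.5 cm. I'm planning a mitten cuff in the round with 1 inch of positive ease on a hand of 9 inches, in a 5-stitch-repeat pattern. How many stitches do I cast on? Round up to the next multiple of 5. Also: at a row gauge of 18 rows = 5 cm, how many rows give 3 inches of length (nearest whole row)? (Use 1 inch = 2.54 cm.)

Finished = 9 + 1 = 10 inches.
10 inches × 2.54 = 25.40 cm.
22/7.5 = 2.933 sts per cm; 25.40 × 2.933 = 74.51 sts.
Next multiple of 5 → 75.
3 inches = 7.62 cm; × 3.6 = 27.43 → 27 rows.

Cast on 75 stitches; work 27 rows.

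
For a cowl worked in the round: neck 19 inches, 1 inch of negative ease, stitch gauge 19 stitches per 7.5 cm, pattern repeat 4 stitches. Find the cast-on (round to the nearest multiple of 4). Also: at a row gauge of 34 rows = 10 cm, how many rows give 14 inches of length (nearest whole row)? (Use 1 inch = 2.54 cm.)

Finished = 19 − 1 = 18 inches.
18 inches × 2.54 = 45.72 cm.
19/7.5 = 2.533 sts per cm; 45.72 × 2.533 = 115.82 sts.
Nearest multiple of 4 → 116.
14 inches = 35.56 cm; × 3.4 = 120.90 → 121 rows.

Cast on 116 stitches; work 121 rows.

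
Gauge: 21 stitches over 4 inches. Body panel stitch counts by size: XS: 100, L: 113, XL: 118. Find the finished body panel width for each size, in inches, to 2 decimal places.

21/4 = 5.25 sts per in.
XS: 100 / 5.25 = 19.048 → 19.05 in.
L: 113 / 5.25 = 21.524 → 21.52 in.
XL: 118 / 5.25 = 22.476 → 22.48 in.

XS 19.05 inches; L 21.52 inches; XL 22.48 inches.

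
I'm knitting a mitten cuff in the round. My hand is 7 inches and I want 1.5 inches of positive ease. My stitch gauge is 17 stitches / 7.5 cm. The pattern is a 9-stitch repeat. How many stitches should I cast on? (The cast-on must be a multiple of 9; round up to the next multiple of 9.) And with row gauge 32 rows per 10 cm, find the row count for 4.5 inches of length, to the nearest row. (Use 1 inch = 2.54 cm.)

Cast on 54 stitches; work 37 rows.

Finished = 7 + 1.5 = 8.5 inches.
8.5 inches × 2.54 = 21.59 cm.
17/7.5 = 2.267 sts per cm; 21.59 × 2.267 = 48.94 sts.
Next multiple of 9 → 54.
4.5 inches = 11.43 cm; × 3.2 = 36.58 → 37 rows.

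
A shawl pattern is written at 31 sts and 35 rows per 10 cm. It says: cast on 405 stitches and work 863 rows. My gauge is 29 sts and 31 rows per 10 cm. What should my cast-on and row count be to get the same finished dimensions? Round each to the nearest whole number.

Stitches: 405 × 29/31 = 378.87 → 379.
Rows: 863 × 31/35 = 764.37 → 764.

Cast on 379 stitches; work 764 rows.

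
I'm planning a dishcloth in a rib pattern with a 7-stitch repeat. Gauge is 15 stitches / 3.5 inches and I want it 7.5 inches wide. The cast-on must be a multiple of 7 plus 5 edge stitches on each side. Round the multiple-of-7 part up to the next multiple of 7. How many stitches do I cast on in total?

15 / 3.5 = 4.286 sts per inch.
7.5 × 4.286 = 32.14 sts.
Less 10 edge sts → 22.14 for the repeat.
Next multiple of 7: 28.
Add back 10 edge sts → 38.

CO 38 sts.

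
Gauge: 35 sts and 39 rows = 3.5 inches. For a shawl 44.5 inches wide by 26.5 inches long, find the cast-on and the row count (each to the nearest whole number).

Cast on 445 stitches and work 295 rows.

Stitch gauge = 35/3.5 = 10 sts/in; 44.5 × 10 = 445.00 → 445 sts.
Row gauge = 39/3.5 = 11.143 rows/in; 26.5 × 11.143 = 295.29 → 295 rows.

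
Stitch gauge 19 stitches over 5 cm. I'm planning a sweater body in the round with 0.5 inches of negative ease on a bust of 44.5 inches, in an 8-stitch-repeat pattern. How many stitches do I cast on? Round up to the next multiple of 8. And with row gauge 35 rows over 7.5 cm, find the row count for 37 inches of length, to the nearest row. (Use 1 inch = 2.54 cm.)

Finished = 44.5 − 0.5 = 44 inches.
44 inches × 2.54 = 111.76 cm.
19/5 = 3.8 sts per cm; 111.76 × 3.8 = 424.69 sts.
Next multiple of 8 → 432.
37 inches = 93.98 cm; × 4.667 = 438.57 → 439 rows.

Cast on 432 stitches; work 439 rows.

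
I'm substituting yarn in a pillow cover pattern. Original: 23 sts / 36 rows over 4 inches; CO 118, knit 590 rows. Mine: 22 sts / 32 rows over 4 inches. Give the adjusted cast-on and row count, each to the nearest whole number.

Cast on 113 stitches; work 524 rows.

Stitches: 118 × 22/23 = 112.87 → 113.
Rows: 590 × 32/36 = 524.44 → 524.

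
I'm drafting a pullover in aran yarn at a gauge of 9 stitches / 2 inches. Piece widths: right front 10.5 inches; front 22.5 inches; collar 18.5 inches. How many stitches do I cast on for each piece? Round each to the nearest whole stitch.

Rate = 9/2 = 4.5 sts per in.
right front: 10.5 × 4.5 = 47.25 → 47.
front: 22.5 × 4.5 = 101.25 → 101.
collar: 18.5 × 4.5 = 83.25 → 83.

right front 47; front 101; collar 83.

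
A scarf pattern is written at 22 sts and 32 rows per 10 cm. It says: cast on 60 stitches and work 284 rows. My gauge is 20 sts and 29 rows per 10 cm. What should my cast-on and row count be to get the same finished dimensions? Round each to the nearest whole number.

Stitches: 60 × 20/22 = 54.55 → 55.
Rows: 284 × 29/32 = 257.38 → 257.

Cast on 55 stitches; work 257 rows.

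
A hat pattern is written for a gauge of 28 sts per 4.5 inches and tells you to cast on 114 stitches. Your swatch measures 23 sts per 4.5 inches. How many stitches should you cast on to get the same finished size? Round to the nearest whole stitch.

94 stitches.

Scale factor = 23 / 28 = 0.821.
114 × 23 / 28 = 93.64 sts.
→ 94 sts.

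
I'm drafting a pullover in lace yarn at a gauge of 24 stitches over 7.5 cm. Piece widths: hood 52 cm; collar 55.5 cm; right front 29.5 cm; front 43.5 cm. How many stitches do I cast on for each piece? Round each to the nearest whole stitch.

Rate = 24/7.5 = 3.2 sts per cm.
hood: 52 × 3.2 = 166.40 → 166.
collar: 55.5 × 3.2 = 177.60 → 178.
right front: 29.5 × 3.2 = 94.40 → 94.
front: 43.5 × 3.2 = 139.20 → 139.

hood 166; collar 178; right front 94; front 139.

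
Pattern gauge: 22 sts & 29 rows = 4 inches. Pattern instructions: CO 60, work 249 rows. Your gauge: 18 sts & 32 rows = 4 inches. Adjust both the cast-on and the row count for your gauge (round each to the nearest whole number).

Stitches: 60 × 18/22 = 49.09 → 49.
Rows: 249 × 32/29 = 274.76 → 275.

Cast on 49 stitches; work 275 rows.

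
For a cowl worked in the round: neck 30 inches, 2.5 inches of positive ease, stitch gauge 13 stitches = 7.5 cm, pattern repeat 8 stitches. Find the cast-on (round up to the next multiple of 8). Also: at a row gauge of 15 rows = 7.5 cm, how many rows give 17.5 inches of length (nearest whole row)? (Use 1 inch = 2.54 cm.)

Cast on 144 stitches; work 89 rows.

Finished = 30 + 2.5 = 32.5 inches.
32.5 inches × 2.54 = 82.55 cm.
13/7.5 = 1.733 sts per cm; 82.55 × 1.733 = 143.09 sts.
Next multiple of 8 → 144.
17.5 inches = 44.45 cm; × 2 = 88.90 → 89 rows.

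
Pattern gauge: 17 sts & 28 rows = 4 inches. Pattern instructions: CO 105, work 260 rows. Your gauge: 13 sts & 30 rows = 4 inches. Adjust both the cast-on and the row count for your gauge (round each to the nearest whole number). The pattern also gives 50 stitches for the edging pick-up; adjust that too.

Cast on 80 stitches; work 279 rows; edging pick-up 38 stitches.

Stitches: 105 × 13/17 = 80.29 → 80.
Rows: 260 × 30/28 = 278.57 → 279.
edging pick-up: 50 × 13/17 = 38.24 → 38.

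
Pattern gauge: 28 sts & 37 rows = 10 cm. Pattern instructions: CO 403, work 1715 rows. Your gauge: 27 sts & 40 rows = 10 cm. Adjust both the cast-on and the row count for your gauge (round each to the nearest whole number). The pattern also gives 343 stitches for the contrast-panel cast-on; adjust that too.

Stitches: 403 × 27/28 = 388.61 → 389.
Rows: 1715 × 40/37 = 1854.05 → 1854.
contrast-panel cast-on: 343 × 27/28 = 330.75 → 331.

Cast on 389 stitches; work 1854 rows; contrast-panel cast-on 331 stitches.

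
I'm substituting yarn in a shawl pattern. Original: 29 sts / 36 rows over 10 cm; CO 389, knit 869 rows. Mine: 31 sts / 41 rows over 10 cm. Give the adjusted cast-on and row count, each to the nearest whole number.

Stitches: 389 × 31/29 = 415.83 → 416.
Rows: 869 × 41/36 = 989.69 → 990.

Cast on 416 stitches; work 990 rows.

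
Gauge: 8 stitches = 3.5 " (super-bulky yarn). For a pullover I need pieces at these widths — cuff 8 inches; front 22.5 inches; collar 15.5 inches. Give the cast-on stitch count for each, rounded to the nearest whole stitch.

Rate = 8/3.5 = 2.286 sts per in.
cuff: 8 × 2.286 = 18.29 → 18.
front: 22.5 × 2.286 = 51.43 → 51.
collar: 15.5 × 2.286 = 35.43 → 35.

cuff 18; front 51; collar 35.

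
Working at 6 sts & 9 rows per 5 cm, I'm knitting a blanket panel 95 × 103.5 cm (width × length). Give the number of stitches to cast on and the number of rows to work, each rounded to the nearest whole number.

Cast on 114 stitches and work 186 rows.

Stitch gauge = 6/5 = 1.2 sts/cm; 95 × 1.2 = 114.00 → 114 sts.
Row gauge = 9/5 = 1.8 rows/cm; 103.5 × 1.8 = 186.30 → 186 rows.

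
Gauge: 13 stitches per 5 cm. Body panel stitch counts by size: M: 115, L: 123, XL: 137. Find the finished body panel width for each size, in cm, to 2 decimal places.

M 44.23 cm; L 47.31 cm; XL 52.69 cm.

13/5 = 2.6 sts per cm.
M: 115 / 2.6 = 44.231 → 44.23 cm.
L: 123 / 2.6 = 47.308 → 47.31 cm.
XL: 137 / 2.6 = 52.692 → 52.69 cm.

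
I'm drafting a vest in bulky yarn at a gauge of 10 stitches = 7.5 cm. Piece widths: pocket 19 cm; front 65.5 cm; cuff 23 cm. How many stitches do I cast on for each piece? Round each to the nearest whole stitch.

Rate = 10/7.5 = 1.333 sts per cm.
pocket: 19 × 1.333 = 25.33 → 25.
front: 65.5 × 1.333 = 87.33 → 87.
cuff: 23 × 1.333 = 30.67 → 31.

pocket 25; front 87; cuff 31.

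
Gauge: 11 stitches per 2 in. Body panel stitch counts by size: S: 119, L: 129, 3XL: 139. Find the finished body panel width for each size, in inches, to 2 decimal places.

11/2 = 5.5 sts per in.
S: 119 / 5.5 = 21.636 → 21.64 in.
L: 129 / 5.5 = 23.455 → 23.45 in.
3XL: 139 / 5.5 = 25.273 → 25.27 in.

S 21.64 inches; L 23.45 inches; 3XL 25.27 inches.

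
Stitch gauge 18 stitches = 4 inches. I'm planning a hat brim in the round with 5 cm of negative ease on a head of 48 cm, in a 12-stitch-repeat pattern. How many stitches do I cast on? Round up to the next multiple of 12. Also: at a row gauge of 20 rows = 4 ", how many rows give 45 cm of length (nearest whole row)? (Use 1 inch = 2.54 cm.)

Finished = 48 − 5 = 43 cm.
43 cm × 1/2.54 = 16.93 inches.
18/4 = 4.5 sts per in; 16.93 × 4.5 = 76.18 sts.
Next multiple of 12 → 84.
45 cm = 17.72 inches; × 5 = 88.58 → 89 rows.

Cast on 84 stitches; work 89 rows.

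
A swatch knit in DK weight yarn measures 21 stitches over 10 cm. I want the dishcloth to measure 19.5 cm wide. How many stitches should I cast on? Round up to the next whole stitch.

21 stitches / 10 cm = 2.1 stitches per cm.
19.5 × 2.1 = 40.95 stitches.
Round up → 41.

CO 41 sts.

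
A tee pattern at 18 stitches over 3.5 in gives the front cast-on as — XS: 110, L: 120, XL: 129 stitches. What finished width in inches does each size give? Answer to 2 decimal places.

18/3.5 = 5.143 sts per in.
XS: 110 / 5.143 = 21.389 → 21.39 in.
L: 120 / 5.143 = 23.333 → 23.33 in.
XL: 129 / 5.143 = 25.083 → 25.08 in.

XS 21.39 inches; L 23.33 inches; XL 25.08 inches.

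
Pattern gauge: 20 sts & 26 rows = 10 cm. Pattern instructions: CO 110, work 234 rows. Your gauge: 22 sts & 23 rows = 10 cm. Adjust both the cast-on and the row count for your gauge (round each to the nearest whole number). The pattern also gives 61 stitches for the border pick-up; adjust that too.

Cast on 121 stitches; work 207 rows; border pick-up 67 stitches.

Stitches: 110 × 22/20 = 121.00 → 121.
Rows: 234 × 23/26 = 207.00 → 207.
border pick-up: 61 × 22/20 = 67.10 → 67.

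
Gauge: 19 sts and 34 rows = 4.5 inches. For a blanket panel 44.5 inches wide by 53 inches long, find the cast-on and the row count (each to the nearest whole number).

Cast on 188 stitches and work 400 rows.

Stitch gauge = 19/4.5 = 4.222 sts/in; 44.5 × 4.222 = 187.89 → 188 sts.
Row gauge = 34/4.5 = 7.556 rows/in; 53 × 7.556 = 400.44 → 400 rows.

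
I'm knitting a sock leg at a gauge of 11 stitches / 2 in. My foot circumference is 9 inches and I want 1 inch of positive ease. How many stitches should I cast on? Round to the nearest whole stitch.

55 stitches.

Finished = 9 + 1 = 10 in.
11 / 2 = 5.5 sts per inch.
10.00 × 5.5 = 55.00 sts.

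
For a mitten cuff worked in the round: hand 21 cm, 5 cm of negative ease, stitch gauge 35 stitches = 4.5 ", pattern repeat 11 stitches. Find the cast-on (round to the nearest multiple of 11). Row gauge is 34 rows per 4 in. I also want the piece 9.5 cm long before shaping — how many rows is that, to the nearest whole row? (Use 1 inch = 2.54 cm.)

Cast on 44 stitches; work 32 rows.

Finished = 21 − 5 = 16 cm.
16 cm × 1/2.54 = 6.30 inches.
35/4.5 = 7.778 sts per in; 6.30 × 7.778 = 48.99 sts.
Nearest multiple of 11 → 44.
9.5 cm = 3.74 inches; × 8.5 = 31.79 → 32 rows.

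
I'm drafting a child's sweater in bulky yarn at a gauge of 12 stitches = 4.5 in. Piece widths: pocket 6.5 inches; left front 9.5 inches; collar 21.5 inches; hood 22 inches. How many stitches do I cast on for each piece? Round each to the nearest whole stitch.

pocket 17; left front 25; collar 57; hood 59.

Rate = 12/4.5 = 2.667 sts per in.
pocket: 6.5 × 2.667 = 17.33 → 17.
left front: 9.5 × 2.667 = 25.33 → 25.
collar: 21.5 × 2.667 = 57.33 → 57.
hood: 22 × 2.667 = 58.67 → 59.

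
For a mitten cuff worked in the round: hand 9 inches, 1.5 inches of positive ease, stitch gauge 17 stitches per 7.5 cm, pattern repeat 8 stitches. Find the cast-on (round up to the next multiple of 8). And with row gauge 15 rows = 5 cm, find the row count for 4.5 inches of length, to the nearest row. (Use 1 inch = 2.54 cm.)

Finished = 9 + 1.5 = 10.5 inches.
10.5 inches × 2.54 = 26.67 cm.
17/7.5 = 2.267 sts per cm; 26.67 × 2.267 = 60.45 sts.
Next multiple of 8 → 64.
4.5 inches = 11.43 cm; × 3 = 34.29 → 34 rows.

Cast on 64 stitches; work 34 rows.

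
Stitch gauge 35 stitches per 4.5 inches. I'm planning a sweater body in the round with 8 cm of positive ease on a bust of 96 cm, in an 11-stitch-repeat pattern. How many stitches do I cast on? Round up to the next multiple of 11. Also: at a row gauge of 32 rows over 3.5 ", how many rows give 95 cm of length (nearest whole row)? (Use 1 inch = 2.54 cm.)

Finished = 96 + 8 = 104 cm.
104 cm × 1/2.54 = 40.94 inches.
35/4.5 = 7.778 sts per in; 40.94 × 7.778 = 318.46 sts.
Next multiple of 11 → 319.
95 cm = 37.40 inches; × 9.143 = 341.96 → 342 rows.

Cast on 319 stitches; work 342 rows.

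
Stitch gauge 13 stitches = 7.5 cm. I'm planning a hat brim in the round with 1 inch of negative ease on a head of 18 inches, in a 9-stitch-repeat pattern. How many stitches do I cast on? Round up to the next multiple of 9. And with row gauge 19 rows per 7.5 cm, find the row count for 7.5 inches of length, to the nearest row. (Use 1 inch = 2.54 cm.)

Finished = 18 − 1 = 17 inches.
17 inches × 2.54 = 43.18 cm.
13/7.5 = 1.733 sts per cm; 43.18 × 1.733 = 74.85 sts.
Next multiple of 9 → 81.
7.5 inches = 19.05 cm; × 2.533 = 48.26 → 48 rows.

Cast on 81 stitches; work 48 rows.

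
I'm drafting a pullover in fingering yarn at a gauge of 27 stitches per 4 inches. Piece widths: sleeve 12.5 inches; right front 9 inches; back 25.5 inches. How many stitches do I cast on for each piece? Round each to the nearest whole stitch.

sleeve 84; right front 61; back 172.

Rate = 27/4 = 6.75 sts per in.
sleeve: 12.5 × 6.75 = 84.38 → 84.
right front: 9 × 6.75 = 60.75 → 61.
back: 25.5 × 6.75 = 172.12 → 172.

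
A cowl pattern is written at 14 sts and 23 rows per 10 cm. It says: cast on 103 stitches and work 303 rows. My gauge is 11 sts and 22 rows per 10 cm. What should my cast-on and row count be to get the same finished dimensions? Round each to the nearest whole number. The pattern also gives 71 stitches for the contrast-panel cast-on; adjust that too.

Cast on 81 stitches; work 290 rows; contrast-panel cast-on 56 stitches.

Stitches: 103 × 11/14 = 80.93 → 81.
Rows: 303 × 22/23 = 289.83 → 290.
contrast-panel cast-on: 71 × 11/14 = 55.79 → 56.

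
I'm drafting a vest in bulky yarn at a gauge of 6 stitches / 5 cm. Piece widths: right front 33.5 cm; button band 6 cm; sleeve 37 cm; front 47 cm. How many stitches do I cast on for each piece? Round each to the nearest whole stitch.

Rate = 6/5 = 1.2 sts per cm.
right front: 33.5 × 1.2 = 40.20 → 40.
button band: 6 × 1.2 = 7.20 → 7.
sleeve: 37 × 1.2 = 44.40 → 44.
front: 47 × 1.2 = 56.40 → 56.

right front 40; button band 7; sleeve 44; front 56.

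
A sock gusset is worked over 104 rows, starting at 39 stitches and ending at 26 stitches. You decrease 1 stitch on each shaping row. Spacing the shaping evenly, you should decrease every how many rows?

Stitches to remove: |26 − 39| = 13.
Shaping rows needed: 13 / 1 = 13.
104 rows / 13 = every 8 rows.

Decrease every 8th row.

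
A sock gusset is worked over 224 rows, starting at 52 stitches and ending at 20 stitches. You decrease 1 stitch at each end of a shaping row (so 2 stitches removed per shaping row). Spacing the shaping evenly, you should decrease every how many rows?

Stitches to remove: |20 − 52| = 32.
Shaping rows needed: 32 / 2 = 16.
224 rows / 16 = every 14 rows.

Decrease every 14th row.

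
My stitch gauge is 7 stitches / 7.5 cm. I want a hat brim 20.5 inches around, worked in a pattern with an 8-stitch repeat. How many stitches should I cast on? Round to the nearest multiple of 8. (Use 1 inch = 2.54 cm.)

20.5 in = 20.5 × 2.54 = 52.07 cm.
7 / 7.5 = 0.933 sts/cm.
52.07 × 0.933 = 48.60 sts.
→ 48.

CO 48 sts.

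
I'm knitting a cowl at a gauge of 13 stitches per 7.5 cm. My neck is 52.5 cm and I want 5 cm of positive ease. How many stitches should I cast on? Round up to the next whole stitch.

Finished = 52.5 + 5 = 57.5 cm.
13 / 7.5 = 1.733 sts per cm.
57.50 × 1.733 = 99.67 sts.
→ 100 sts.

Cast on 100 stitches.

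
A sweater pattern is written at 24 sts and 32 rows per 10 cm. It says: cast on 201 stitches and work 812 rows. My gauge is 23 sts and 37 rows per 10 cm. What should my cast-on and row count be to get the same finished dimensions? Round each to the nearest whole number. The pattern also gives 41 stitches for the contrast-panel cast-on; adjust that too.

Stitches: 201 × 23/24 = 192.62 → 193.
Rows: 812 × 37/32 = 938.88 → 939.
contrast-panel cast-on: 41 × 23/24 = 39.29 → 39.

Cast on 193 stitches; work 939 rows; contrast-panel cast-on 39 stitches.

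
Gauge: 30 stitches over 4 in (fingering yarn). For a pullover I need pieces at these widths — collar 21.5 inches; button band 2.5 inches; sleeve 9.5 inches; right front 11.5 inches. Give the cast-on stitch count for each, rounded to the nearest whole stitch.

Rate = 30/4 = 7.5 sts per in.
collar: 21.5 × 7.5 = 161.25 → 161.
button band: 2.5 × 7.5 = 18.75 → 19.
sleeve: 9.5 × 7.5 = 71.25 → 71.
right front: 11.5 × 7.5 = 86.25 → 86.

collar 161; button band 19; sleeve 71; right front 86.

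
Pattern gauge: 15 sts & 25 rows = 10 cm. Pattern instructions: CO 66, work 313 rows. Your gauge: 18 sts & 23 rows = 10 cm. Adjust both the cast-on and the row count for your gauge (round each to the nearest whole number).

Cast on 79 stitches; work 288 rows.

Stitches: 66 × 18/15 = 79.20 → 79.
Rows: 313 × 23/25 = 287.96 → 288.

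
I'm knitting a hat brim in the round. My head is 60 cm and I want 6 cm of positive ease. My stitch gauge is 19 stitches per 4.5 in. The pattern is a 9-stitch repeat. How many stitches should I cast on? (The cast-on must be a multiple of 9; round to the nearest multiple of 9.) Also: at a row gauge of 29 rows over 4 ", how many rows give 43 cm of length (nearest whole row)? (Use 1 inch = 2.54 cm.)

Finished = 60 + 6 = 66 cm.
66 cm × 1/2.54 = 25.98 inches.
19/4.5 = 4.222 sts per in; 25.98 × 4.222 = 109.71 sts.
Nearest multiple of 9 → 108.
43 cm = 16.93 inches; × 7.25 = 122.74 → 123 rows.

Cast on 108 stitches; work 123 rows.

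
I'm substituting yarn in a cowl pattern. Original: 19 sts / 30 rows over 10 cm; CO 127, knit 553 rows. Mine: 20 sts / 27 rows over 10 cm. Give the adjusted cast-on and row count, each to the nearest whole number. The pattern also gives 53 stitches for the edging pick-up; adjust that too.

Stitches: 127 × 20/19 = 133.68 → 134.
Rows: 553 × 27/30 = 497.70 → 498.
edging pick-up: 53 × 20/19 = 55.79 → 56.

Cast on 134 stitches; work 498 rows; edging pick-up 56 stitches.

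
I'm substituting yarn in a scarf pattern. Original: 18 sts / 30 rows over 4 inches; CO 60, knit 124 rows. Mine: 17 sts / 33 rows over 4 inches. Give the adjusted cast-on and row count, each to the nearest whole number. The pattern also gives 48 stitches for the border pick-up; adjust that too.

Stitches: 60 × 17/18 = 56.67 → 57.
Rows: 124 × 33/30 = 136.40 → 136.
border pick-up: 48 × 17/18 = 45.33 → 45.

Cast on 57 stitches; work 136 rows; border pick-up 45 stitches.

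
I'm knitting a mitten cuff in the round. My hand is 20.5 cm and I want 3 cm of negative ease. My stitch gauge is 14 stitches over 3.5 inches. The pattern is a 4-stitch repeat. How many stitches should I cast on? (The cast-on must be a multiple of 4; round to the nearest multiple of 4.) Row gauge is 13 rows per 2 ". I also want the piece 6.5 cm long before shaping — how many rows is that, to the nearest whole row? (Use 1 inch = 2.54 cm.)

Cast on 28 stitches; work 17 rows.

Finished = 20.5 − 3 = 17.5 cm.
17.5 cm × 1/2.54 = 6.89 inches.
14/3.5 = 4 sts per in; 6.89 × 4 = 27.56 sts.
Nearest multiple of 4 → 28.
6.5 cm = 2.56 inches; × 6.5 = 16.63 → 17 rows.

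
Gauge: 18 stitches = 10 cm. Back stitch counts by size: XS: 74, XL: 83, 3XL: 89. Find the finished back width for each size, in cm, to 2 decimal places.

XS 41.11 cm; XL 46.11 cm; 3XL 49.44 cm.

18/10 = 1.8 sts per cm.
XS: 74 / 1.8 = 41.111 → 41.11 cm.
XL: 83 / 1.8 = 46.111 → 46.11 cm.
3XL: 89 / 1.8 = 49.444 → 49.44 cm.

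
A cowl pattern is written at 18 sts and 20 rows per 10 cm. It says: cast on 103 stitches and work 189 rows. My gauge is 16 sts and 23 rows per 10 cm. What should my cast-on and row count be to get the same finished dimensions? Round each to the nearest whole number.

Cast on 92 stitches; work 217 rows.

Stitches: 103 × 16/18 = 91.56 → 92.
Rows: 189 × 23/20 = 217.35 → 217.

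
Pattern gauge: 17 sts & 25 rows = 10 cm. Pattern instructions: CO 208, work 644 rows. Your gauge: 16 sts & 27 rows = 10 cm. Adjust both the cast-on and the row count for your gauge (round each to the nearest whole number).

Cast on 196 stitches; work 696 rows.

Stitches: 208 × 16/17 = 195.76 → 196.
Rows: 644 × 27/25 = 695.52 → 696.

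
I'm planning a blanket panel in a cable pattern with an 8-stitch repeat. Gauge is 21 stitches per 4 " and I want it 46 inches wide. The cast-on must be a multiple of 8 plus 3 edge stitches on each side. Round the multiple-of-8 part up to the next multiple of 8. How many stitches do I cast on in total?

CO 246 sts.

21 / 4 = 5.25 sts per inch.
46 × 5.25 = 241.50 sts.
Less 6 edge sts → 235.50 for the repeat.
Next multiple of 8: 240.
Add back 6 edge sts → 246.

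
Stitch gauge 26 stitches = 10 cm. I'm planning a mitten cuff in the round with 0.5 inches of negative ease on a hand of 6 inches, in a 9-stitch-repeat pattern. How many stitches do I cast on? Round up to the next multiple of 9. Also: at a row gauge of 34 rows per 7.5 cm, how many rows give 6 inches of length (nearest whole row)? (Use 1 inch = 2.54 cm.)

Cast on 45 stitches; work 69 rows.

Finished = 6 − 0.5 = 5.5 inches.
5.5 inches × 2.54 = 13.97 cm.
26/10 = 2.6 sts per cm; 13.97 × 2.6 = 36.32 sts.
Next multiple of 9 → 45.
6 inches = 15.24 cm; × 4.533 = 69.09 → 69 rows.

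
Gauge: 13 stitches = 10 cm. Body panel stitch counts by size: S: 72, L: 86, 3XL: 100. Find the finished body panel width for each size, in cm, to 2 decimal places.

S 55.38 cm; L 66.15 cm; 3XL 76.92 cm.

13/10 = 1.3 sts per cm.
S: 72 / 1.3 = 55.385 → 55.38 cm.
L: 86 / 1.3 = 66.154 → 66.15 cm.
3XL: 100 / 1.3 = 76.923 → 76.92 cm.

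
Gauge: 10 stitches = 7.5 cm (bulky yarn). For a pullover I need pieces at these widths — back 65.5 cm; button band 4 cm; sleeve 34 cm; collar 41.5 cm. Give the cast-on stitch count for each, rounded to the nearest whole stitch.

back 87; button band 5; sleeve 45; collar 55.

Rate = 10/7.5 = 1.333 sts per cm.
back: 65.5 × 1.333 = 87.33 → 87.
button band: 4 × 1.333 = 5.33 → 5.
sleeve: 34 × 1.333 = 45.33 → 45.
collar: 41.5 × 1.333 = 55.33 → 55.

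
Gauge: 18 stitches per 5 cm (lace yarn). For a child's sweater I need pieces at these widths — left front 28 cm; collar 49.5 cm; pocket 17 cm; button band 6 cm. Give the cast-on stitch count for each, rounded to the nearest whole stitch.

left front 101; collar 178; pocket 61; button band 22.

Rate = 18/5 = 3.6 sts per cm.
left front: 28 × 3.6 = 100.80 → 101.
collar: 49.5 × 3.6 = 178.20 → 178.
pocket: 17 × 3.6 = 61.20 → 61.
button band: 6 × 3.6 = 21.60 → 22.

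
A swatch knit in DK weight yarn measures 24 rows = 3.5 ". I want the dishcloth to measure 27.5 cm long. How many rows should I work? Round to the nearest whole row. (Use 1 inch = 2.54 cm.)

74 rows.

27.5 cm = 10.83 in.
24 rows / 3.5 in = 6.857 rows per inch.
10.83 × 6.857 = 74.24 rows.
Round to nearest → 74.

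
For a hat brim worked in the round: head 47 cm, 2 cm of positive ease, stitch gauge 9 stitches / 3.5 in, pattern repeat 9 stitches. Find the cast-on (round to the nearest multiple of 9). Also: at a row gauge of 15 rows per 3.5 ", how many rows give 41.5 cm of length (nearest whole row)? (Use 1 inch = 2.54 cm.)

Finished = 47 + 2 = 49 cm.
49 cm × 1/2.54 = 19.29 inches.
9/3.5 = 2.571 sts per in; 19.29 × 2.571 = 49.61 sts.
Nearest multiple of 9 → 54.
41.5 cm = 16.34 inches; × 4.286 = 70.02 → 70 rows.

Cast on 54 stitches; work 70 rows.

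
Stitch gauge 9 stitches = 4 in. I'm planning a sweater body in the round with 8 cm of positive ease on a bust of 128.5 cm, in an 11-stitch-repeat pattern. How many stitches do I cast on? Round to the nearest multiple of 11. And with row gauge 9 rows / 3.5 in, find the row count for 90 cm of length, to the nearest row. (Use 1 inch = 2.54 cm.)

Finished = 128.5 + 8 = 136.5 cm.
136.5 cm × 1/2.54 = 53.74 inches.
9/4 = 2.25 sts per in; 53.74 × 2.25 = 120.92 sts.
Nearest multiple of 11 → 121.
90 cm = 35.43 inches; × 2.571 = 91.11 → 91 rows.

Cast on 121 stitches; work 91 rows.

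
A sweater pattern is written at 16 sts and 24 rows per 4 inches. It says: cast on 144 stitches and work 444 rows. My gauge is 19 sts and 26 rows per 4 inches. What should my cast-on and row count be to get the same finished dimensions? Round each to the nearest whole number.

Cast on 171 stitches; work 481 rows.

Stitches: 144 × 19/16 = 171.00 → 171.
Rows: 444 × 26/24 = 481.00 → 481.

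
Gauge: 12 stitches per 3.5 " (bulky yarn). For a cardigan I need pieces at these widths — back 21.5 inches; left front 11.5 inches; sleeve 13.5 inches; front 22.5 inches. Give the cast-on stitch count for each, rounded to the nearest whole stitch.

Rate = 12/3.5 = 3.429 sts per in.
back: 21.5 × 3.429 = 73.71 → 74.
left front: 11.5 × 3.429 = 39.43 → 39.
sleeve: 13.5 × 3.429 = 46.29 → 46.
front: 22.5 × 3.429 = 77.14 → 77.

back 74; left front 39; sleeve 46; front 77.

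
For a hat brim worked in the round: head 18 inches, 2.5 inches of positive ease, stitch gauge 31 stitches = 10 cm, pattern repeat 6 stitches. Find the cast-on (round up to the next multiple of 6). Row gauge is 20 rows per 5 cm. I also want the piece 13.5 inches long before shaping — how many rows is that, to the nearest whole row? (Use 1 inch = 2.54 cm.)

Cast on 162 stitches; work 137 rows.

Finished = 18 + 2.5 = 20.5 inches.
20.5 inches × 2.54 = 52.07 cm.
31/10 = 3.1 sts per cm; 52.07 × 3.1 = 161.42 sts.
Next multiple of 6 → 162.
13.5 inches = 34.29 cm; × 4 = 137.16 → 137 rows.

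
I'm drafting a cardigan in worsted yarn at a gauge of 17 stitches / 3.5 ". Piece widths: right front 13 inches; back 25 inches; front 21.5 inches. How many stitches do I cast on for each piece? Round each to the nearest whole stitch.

Rate = 17/3.5 = 4.857 sts per in.
right front: 13 × 4.857 = 63.14 → 63.
back: 25 × 4.857 = 121.43 → 121.
front: 21.5 × 4.857 = 104.43 → 104.

right front 63; back 121; front 104.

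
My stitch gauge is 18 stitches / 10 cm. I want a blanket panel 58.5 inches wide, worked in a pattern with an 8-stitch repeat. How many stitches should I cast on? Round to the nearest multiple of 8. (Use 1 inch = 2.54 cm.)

Cast on 264 stitches.

58.5 in = 58.5 × 2.54 = 148.59 cm.
18 / 10 = 1.8 sts/cm.
148.59 × 1.8 = 267.46 sts.
→ 264.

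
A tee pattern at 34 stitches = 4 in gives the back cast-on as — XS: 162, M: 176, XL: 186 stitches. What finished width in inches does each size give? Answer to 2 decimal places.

34/4 = 8.5 sts per in.
XS: 162 / 8.5 = 19.059 → 19.06 in.
M: 176 / 8.5 = 20.706 → 20.71 in.
XL: 186 / 8.5 = 21.882 → 21.88 in.

XS 19.06 inches; M 20.71 inches; XL 21.88 inches.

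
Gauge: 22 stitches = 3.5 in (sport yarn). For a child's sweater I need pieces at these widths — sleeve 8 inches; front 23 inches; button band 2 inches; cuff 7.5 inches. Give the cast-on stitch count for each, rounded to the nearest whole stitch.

Rate = 22/3.5 = 6.286 sts per in.
sleeve: 8 × 6.286 = 50.29 → 50.
front: 23 × 6.286 = 144.57 → 145.
button band: 2 × 6.286 = 12.57 → 13.
cuff: 7.5 × 6.286 = 47.14 → 47.

sleeve 50; front 145; button band 13; cuff 47.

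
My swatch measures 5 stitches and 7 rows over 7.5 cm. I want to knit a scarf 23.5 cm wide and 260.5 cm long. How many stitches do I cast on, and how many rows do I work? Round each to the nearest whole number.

Stitch gauge = 5/7.5 = 0.667 sts/cm; 23.5 × 0.667 = 15.67 → 16 sts.
Row gauge = 7/7.5 = 0.933 rows/cm; 260.5 × 0.933 = 243.13 → 243 rows.

Cast on 16 stitches and work 243 rows.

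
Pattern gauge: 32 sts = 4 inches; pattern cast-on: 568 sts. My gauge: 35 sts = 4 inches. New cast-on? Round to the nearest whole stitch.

Scale factor = 35 / 32 = 1.094.
568 × 35 / 32 = 621.25 sts.
→ 621 sts.

621 stitches.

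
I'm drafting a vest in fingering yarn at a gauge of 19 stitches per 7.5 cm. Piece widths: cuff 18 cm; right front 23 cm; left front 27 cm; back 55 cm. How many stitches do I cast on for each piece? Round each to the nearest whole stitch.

Rate = 19/7.5 = 2.533 sts per cm.
cuff: 18 × 2.533 = 45.60 → 46.
right front: 23 × 2.533 = 58.27 → 58.
left front: 27 × 2.533 = 68.40 → 68.
back: 55 × 2.533 = 139.33 → 139.

cuff 46; right front 58; left front 68; back 139.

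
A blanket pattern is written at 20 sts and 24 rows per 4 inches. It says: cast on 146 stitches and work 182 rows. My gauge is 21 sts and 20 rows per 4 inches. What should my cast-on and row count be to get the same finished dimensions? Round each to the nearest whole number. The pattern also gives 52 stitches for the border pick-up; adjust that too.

Stitches: 146 × 21/20 = 153.30 → 153.
Rows: 182 × 20/24 = 151.67 → 152.
border pick-up: 52 × 21/20 = 54.60 → 55.

Cast on 153 stitches; work 152 rows; border pick-up 55 stitches.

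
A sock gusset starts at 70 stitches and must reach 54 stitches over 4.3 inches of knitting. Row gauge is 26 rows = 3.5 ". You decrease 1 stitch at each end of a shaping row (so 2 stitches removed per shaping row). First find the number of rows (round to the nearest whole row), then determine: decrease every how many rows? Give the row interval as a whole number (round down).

Rows = 4.3 × 7.429 = 31.9 → 32 rows.
Stitches to remove: 16 → 8 shaping rows (at 2 st each).
32 / 8 = 4.00 → every 4 rows.

Decrease every 4th row.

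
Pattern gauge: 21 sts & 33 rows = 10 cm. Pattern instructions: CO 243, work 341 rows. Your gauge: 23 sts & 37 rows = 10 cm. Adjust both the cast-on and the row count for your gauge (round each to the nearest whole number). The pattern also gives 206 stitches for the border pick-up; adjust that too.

Stitches: 243 × 23/21 = 266.14 → 266.
Rows: 341 × 37/33 = 382.33 → 382.
border pick-up: 206 × 23/21 = 225.62 → 226.

Cast on 266 stitches; work 382 rows; border pick-up 226 stitches.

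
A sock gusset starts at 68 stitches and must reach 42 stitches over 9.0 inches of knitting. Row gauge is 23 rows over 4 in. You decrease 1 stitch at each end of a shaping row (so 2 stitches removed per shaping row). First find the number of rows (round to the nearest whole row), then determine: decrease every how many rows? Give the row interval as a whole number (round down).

Rows = 9.0 × 5.75 = 51.8 → 52 rows.
Stitches to remove: 26 → 13 shaping rows (at 2 st each).
52 / 13 = 4.00 → every 4 rows.

Decrease every 4th row.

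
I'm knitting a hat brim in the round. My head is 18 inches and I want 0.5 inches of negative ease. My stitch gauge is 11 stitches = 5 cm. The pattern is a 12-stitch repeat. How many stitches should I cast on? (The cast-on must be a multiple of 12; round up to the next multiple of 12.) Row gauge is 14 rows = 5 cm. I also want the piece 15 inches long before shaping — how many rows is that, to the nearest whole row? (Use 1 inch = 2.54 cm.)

Finished = 18 − 0.5 = 17.5 inches.
17.5 inches × 2.54 = 44.45 cm.
11/5 = 2.2 sts per cm; 44.45 × 2.2 = 97.79 sts.
Next multiple of 12 → 108.
15 inches = 38.10 cm; × 2.8 = 106.68 → 107 rows.

Cast on 108 stitches; work 107 rows.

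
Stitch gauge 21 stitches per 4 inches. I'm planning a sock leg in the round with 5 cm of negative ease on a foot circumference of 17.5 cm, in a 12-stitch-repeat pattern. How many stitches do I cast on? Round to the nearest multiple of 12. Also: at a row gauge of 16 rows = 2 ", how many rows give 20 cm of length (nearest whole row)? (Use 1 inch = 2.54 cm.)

Finished = 17.5 − 5 = 12.5 cm.
12.5 cm × 1/2.54 = 4.92 inches.
21/4 = 5.25 sts per in; 4.92 × 5.25 = 25.84 sts.
Nearest multiple of 12 → 24.
20 cm = 7.87 inches; × 8 = 62.99 → 63 rows.

Cast on 24 stitches; work 63 rows.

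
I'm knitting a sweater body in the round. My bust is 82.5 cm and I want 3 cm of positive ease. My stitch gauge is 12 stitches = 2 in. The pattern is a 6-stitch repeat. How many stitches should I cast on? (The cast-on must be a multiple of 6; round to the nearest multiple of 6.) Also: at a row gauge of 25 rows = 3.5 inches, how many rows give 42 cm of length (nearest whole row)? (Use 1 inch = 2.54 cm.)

Cast on 204 stitches; work 118 rows.

Finished = 82.5 + 3 = 85.5 cm.
85.5 cm × 1/2.54 = 33.66 inches.
12/2 = 6 sts per in; 33.66 × 6 = 201.97 sts.
Nearest multiple of 6 → 204.
42 cm = 16.54 inches; × 7.143 = 118.11 → 118 rows.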